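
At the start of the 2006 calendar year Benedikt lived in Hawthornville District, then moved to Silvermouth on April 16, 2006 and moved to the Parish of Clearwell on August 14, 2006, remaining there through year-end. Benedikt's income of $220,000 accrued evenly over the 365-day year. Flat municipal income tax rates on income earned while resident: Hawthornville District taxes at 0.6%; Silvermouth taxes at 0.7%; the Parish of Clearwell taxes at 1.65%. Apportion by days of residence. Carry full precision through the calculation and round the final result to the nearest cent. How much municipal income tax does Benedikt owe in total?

Hawthornville District, January 1 – April 15, 2006: 105 days → $220,000 × 0.6% × 105/365 = $379.7260
Silvermouth, April 16 – August 13, 2006: 120 days → $220,000 × 0.7% × 120/365 = $506.3014
The Parish of Clearwell, August 14 – December 31, 2006: 140 days → $220,000 × 1.65% × 140/365 = $1,392.3288
Total = $2,278.3562

$2,278.36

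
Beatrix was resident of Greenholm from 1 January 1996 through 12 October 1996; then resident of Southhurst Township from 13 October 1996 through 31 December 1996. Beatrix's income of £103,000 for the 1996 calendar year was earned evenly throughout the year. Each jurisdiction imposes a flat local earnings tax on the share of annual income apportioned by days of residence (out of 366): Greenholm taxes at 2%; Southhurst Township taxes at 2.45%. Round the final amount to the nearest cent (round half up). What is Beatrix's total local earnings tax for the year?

£2,161.31

Greenholm, 1 January – 12 October 1996: 286 days → £103,000 × 2% × 286/366 = £1,609.7268
Southhurst Township, 13 October – 31 December 1996: 80 days → £103,000 × 2.45% × 80/366 = £551.5847
Total = £2,161.3115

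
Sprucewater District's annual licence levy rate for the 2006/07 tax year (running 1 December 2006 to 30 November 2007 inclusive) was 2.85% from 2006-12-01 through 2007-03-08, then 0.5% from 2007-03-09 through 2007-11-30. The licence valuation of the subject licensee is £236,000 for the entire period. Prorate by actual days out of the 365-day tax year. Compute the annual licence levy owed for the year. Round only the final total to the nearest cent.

2006-12-01 to 2007-03-08: 98 days at 2.85% → £236,000 × 2.85% × 98/365 = £1,805.8849
2007-03-09 to 2007-11-30: 267 days at 0.5% → £236,000 × 0.5% × 267/365 = £863.1781
Total = £2,669.0630

£2,669.06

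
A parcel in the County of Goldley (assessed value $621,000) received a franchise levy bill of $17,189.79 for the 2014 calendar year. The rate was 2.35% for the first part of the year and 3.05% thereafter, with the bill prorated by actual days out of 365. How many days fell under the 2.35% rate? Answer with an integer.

147 days

Let d = days at the first rate; then 365 − d days at the second rate.
$621,000 × [2.35%·d + 3.05%·(365−d)] / 365 = $17,189.79
Solving gives d = 147, so the new rate took effect on 28 May 2014.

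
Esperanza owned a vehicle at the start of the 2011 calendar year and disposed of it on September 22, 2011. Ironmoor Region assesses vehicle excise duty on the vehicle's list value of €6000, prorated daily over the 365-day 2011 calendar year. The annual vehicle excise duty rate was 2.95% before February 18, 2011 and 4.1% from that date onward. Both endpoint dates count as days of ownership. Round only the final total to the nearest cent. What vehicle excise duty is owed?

€169.53

January 1 – February 17, 2011: 48 days at 2.95% → €6000 × 2.95% × 48/365 = €23.2767
February 18 – September 22, 2011: 217 days at 4.1% → €6000 × 4.1% × 217/365 = €146.2521
Total = €169.5288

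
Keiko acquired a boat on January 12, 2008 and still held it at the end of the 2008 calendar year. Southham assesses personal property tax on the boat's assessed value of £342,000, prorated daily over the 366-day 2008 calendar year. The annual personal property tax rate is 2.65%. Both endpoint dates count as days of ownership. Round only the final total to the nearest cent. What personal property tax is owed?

£8,790.61

Days held (January 12 – December 31, 2008): 355 out of 366
Tax = £342,000 × 2.65% × 355/366 = £8,790.6148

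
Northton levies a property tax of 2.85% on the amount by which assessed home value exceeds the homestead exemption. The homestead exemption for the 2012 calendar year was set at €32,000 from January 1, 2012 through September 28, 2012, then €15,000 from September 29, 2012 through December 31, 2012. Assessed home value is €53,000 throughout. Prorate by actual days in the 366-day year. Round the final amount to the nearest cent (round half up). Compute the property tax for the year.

€722.93

January 1 – September 28, 2012: 272 days, exemption €32,000 → (€53,000 − €32,000) × 2.85% × 272/366 = €444.7869
September 29 – December 31, 2012: 94 days, exemption €15,000 → (€53,000 − €15,000) × 2.85% × 94/366 = €278.1475
Total = €722.9344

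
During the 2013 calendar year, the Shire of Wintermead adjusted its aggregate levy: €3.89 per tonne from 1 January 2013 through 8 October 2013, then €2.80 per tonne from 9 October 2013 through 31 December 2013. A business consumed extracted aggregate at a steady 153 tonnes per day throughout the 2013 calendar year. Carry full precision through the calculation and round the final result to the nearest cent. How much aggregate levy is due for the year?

1 January – 8 October 2013: 281 days × 153 tonnes/day = 42,993 tonnes at €3.89/tonne → €167242.77
9 October – 31 December 2013: 84 days × 153 tonnes/day = 12,852 tonnes at €2.80/tonne → €35985.60

€203228.37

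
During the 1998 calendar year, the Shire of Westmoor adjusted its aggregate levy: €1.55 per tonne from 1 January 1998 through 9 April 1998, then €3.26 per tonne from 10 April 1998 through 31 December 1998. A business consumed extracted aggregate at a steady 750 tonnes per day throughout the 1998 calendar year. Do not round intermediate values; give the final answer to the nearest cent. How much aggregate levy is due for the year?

€765,457.50

1 January – 9 April 1998: 99 days × 750 tonnes/day = 74,250 tonnes at €1.55/tonne → €115,087.50
10 April – 31 December 1998: 266 days × 750 tonnes/day = 199,500 tonnes at €3.26/tonne → €650,370.00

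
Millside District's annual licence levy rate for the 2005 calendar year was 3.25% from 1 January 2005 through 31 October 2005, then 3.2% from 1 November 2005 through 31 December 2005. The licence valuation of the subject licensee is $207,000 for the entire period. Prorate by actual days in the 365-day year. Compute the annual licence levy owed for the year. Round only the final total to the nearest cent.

$6,710.20

1 January – 31 October 2005: 304 days at 3.25% → $207,000 × 3.25% × 304/365 = $5,603.1781
1 November – 31 December 2005: 61 days at 3.2% → $207,000 × 3.2% × 61/365 = $1,107.0247
Total = $6,710.2027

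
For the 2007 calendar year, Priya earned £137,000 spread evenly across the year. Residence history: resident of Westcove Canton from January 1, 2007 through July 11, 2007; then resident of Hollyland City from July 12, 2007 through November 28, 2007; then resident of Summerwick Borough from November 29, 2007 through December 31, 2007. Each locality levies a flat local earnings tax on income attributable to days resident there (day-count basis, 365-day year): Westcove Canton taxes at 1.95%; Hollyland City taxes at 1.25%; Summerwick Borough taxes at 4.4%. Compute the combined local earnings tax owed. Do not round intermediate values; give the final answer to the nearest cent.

£2,607.13

Westcove Canton, January 1 – July 11, 2007: 192 days → £137,000 × 1.95% × 192/365 = £1,405.2822
Hollyland City, July 12 – November 28, 2007: 140 days → £137,000 × 1.25% × 140/365 = £656.8493
Summerwick Borough, November 29 – December 31, 2007: 33 days → £137,000 × 4.4% × 33/365 = £544.9973
Total = £2,607.1288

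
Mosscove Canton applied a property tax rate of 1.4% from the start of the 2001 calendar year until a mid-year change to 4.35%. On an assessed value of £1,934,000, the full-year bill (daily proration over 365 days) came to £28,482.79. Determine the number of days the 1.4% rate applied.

356 days

Let d = days at the first rate; then 365 − d days at the second rate.
£1,934,000 × [1.4%·d + 4.35%·(365−d)] / 365 = £28,482.79
Solving gives d = 356, so the new rate took effect on 23 December 2001.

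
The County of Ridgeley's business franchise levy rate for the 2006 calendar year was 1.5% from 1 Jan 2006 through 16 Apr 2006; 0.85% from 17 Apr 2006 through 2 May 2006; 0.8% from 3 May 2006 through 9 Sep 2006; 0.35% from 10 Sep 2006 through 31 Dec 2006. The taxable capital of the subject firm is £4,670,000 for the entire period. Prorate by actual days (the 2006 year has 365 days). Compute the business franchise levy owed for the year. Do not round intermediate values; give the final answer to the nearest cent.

1 Jan – 16 Apr 2006: 106 days at 1.5% → £4,670,000 × 1.5% × 106/365 = £20,343.2877
17 Apr – 2 May 2006: 16 days at 0.85% → £4,670,000 × 0.85% × 16/365 = £1,740.0548
3 May – 9 Sep 2006: 130 days at 0.8% → £4,670,000 × 0.8% × 130/365 = £13,306.3014
10 Sep – 31 Dec 2006: 113 days at 0.35% → £4,670,000 × 0.35% × 113/365 = £5,060.2329
Total = £40,449.8767

£40,449.88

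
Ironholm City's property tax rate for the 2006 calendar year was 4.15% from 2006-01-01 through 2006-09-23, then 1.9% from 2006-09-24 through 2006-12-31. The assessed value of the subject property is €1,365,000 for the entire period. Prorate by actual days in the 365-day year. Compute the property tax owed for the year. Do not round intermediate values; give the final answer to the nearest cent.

€48,317.26

2006-01-01 to 2006-09-23: 266 days at 4.15% → €1,365,000 × 4.15% × 266/365 = €41,282.8356
2006-09-24 to 2006-12-31: 99 days at 1.9% → €1,365,000 × 1.9% × 99/365 = €7,034.4247
Total = €48,317.2603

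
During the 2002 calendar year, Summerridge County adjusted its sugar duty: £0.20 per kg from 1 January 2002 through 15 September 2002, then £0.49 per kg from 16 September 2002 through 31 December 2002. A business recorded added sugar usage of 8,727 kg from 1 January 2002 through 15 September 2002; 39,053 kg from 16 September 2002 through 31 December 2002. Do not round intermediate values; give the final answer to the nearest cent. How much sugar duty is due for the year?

£20,881.37

1 January – 15 September 2002: 8,727 kg at £0.20/kg → £1,745.40
16 September – 31 December 2002: 39,053 kg at £0.49/kg → £19,135.97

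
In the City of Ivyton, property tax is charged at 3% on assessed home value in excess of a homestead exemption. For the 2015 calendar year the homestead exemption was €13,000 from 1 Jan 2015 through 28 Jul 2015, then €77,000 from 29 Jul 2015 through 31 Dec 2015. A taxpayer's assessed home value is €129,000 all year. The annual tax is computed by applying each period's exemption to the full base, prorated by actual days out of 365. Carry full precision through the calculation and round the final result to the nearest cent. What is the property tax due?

€2,659.40

1 Jan – 28 Jul 2015: 209 days, exemption €13,000 → (€129,000 − €13,000) × 3% × 209/365 = €1,992.6575
29 Jul – 31 Dec 2015: 156 days, exemption €77,000 → (€129,000 − €77,000) × 3% × 156/365 = €666.7397
Total = €2,659.3973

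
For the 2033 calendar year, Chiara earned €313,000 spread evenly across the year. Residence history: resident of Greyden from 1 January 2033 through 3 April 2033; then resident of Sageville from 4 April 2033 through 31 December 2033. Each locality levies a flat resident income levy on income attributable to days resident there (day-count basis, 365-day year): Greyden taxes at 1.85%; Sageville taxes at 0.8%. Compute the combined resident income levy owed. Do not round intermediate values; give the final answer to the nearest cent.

€3,341.38

Greyden, 1 January – 3 April 2033: 93 days → €313,000 × 1.85% × 93/365 = €1,475.3877
Sageville, 4 April – 31 December 2033: 272 days → €313,000 × 0.8% × 272/365 = €1,865.9945
Total = €3,341.3822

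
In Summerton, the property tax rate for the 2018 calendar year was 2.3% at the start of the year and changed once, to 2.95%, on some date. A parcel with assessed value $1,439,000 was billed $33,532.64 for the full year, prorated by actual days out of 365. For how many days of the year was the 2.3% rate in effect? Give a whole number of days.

Let d = days at the first rate; then 365 − d days at the second rate.
$1,439,000 × [2.3%·d + 2.95%·(365−d)] / 365 = $33,532.64
Solving gives d = 348, so the new rate took effect on 15 December 2018.

348 days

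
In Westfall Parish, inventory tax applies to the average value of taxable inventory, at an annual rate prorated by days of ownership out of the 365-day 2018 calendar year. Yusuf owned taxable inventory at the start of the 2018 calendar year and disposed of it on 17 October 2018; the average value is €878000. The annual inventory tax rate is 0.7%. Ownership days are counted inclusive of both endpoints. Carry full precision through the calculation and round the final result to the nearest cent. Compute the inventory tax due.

€4883.12

Days held (1 January – 17 October 2018): 290 out of 365
Tax = €878000 × 0.7% × 290/365 = €4883.1233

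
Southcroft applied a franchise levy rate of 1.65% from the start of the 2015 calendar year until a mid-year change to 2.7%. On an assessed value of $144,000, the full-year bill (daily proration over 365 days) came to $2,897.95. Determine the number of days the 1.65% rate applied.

Let d = days at the first rate; then 365 − d days at the second rate.
$144,000 × [1.65%·d + 2.7%·(365−d)] / 365 = $2,897.95
Solving gives d = 239, so the new rate took effect on August 28, 2015.

239 days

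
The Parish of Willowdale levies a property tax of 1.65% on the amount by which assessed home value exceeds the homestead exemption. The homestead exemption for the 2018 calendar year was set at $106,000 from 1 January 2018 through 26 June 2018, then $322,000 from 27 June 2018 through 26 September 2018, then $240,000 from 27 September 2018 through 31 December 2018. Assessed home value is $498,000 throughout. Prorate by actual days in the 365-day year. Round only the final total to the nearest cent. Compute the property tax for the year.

1 January – 26 June 2018: 177 days, exemption $106,000 → ($498,000 − $106,000) × 1.65% × 177/365 = $3,136.5370
27 June – 26 September 2018: 92 days, exemption $322,000 → ($498,000 − $322,000) × 1.65% × 92/365 = $731.9671
27 September – 31 December 2018: 96 days, exemption $240,000 → ($498,000 − $240,000) × 1.65% × 96/365 = $1,119.6493
Total = $4,988.1534

$4,988.15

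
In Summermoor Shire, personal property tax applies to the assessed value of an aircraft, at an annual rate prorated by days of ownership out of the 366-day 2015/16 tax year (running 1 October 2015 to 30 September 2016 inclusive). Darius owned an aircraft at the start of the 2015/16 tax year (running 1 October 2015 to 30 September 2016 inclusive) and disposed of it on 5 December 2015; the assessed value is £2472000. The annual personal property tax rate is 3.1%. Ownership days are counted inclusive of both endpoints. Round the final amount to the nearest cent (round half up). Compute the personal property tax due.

£13818.89

Days held (1 October – 5 December 2015): 66 out of 366
Tax = £2472000 × 3.1% × 66/366 = £13818.8852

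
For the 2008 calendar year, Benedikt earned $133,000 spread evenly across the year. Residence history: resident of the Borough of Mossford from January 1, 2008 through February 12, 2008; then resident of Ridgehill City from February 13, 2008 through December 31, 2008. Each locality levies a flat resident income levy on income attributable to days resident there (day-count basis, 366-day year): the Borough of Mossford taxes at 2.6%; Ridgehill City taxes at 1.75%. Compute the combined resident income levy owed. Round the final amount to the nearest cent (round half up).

The Borough of Mossford, January 1 – February 12, 2008: 43 days → $133,000 × 2.6% × 43/366 = $406.2678
Ridgehill City, February 13 – December 31, 2008: 323 days → $133,000 × 1.75% × 323/366 = $2,054.0505
Total = $2,460.3183

$2,460.32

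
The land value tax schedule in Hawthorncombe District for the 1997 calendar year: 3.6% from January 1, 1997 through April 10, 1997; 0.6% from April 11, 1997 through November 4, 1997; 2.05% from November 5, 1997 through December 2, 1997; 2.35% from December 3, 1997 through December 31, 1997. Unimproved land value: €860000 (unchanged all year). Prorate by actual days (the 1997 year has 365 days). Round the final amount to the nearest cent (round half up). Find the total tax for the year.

January 1 – April 10, 1997: 100 days at 3.6% → €860000 × 3.6% × 100/365 = €8482.1918
April 11 – November 4, 1997: 208 days at 0.6% → €860000 × 0.6% × 208/365 = €2940.4932
November 5 – December 2, 1997: 28 days at 2.05% → €860000 × 2.05% × 28/365 = €1352.4384
December 3 – December 31, 1997: 29 days at 2.35% → €860000 × 2.35% × 29/365 = €1605.7260
Total = €14380.8493

€14380.85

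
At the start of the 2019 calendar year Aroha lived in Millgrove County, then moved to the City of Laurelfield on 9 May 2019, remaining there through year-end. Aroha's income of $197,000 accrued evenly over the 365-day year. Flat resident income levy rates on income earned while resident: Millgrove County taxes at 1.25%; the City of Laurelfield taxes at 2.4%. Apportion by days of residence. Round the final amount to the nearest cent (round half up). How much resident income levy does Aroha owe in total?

$3,933.52

Millgrove County, 1 Jan – 8 May 2019: 128 days → $197,000 × 1.25% × 128/365 = $863.5616
The City of Laurelfield, 9 May – 31 Dec 2019: 237 days → $197,000 × 2.4% × 237/365 = $3,069.9616
Total = $3,933.5233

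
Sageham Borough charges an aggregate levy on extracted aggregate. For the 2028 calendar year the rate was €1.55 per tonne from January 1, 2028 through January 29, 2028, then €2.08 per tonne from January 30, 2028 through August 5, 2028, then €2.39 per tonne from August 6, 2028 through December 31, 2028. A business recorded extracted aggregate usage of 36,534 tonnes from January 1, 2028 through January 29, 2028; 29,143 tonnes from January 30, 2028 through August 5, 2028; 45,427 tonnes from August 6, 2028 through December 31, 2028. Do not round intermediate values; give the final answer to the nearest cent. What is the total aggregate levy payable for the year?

January 1 – January 29, 2028: 36,534 tonnes at €1.55/tonne → €56,627.70
January 30 – August 5, 2028: 29,143 tonnes at €2.08/tonne → €60,617.44
August 6 – December 31, 2028: 45,427 tonnes at €2.39/tonne → €108,570.53

€225,815.67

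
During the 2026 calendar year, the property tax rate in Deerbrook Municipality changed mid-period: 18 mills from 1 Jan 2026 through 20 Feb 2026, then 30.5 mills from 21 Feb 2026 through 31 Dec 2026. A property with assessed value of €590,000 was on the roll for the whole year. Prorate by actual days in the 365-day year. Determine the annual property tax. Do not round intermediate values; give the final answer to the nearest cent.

1 Jan – 20 Feb 2026: 51 days at 18 mills → €590,000 × 1.8% × 51/365 = €1,483.8904
21 Feb – 31 Dec 2026: 314 days at 30.5 mills → €590,000 × 3.05% × 314/365 = €15,480.6301
Total = €16,964.5205

€16,964.52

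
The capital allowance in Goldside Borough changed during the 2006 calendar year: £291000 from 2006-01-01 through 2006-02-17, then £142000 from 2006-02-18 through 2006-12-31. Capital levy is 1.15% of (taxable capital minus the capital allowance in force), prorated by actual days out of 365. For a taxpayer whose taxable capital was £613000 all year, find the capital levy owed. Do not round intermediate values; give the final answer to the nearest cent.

£5191.16

2006-01-01 to 2006-02-17: 48 days, exemption £291000 → (£613000 − £291000) × 1.15% × 48/365 = £486.9699
2006-02-18 to 2006-12-31: 317 days, exemption £142000 → (£613000 − £142000) × 1.15% × 317/365 = £4704.1932
Total = £5191.1630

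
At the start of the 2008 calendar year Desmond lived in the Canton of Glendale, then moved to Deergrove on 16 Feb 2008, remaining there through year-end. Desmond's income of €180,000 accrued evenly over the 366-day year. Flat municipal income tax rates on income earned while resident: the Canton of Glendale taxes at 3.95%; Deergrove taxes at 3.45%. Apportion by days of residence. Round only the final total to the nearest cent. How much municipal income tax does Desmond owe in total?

The Canton of Glendale, 1 Jan – 15 Feb 2008: 46 days → €180,000 × 3.95% × 46/366 = €893.6066
Deergrove, 16 Feb – 31 Dec 2008: 320 days → €180,000 × 3.45% × 320/366 = €5,429.5082
Total = €6,323.1148

€6,323.11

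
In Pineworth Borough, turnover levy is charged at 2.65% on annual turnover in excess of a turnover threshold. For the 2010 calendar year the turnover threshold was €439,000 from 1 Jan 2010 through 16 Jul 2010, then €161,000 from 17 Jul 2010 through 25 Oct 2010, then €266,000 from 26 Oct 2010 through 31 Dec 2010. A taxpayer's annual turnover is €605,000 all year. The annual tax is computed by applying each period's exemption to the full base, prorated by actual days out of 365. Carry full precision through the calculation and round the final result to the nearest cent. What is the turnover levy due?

1 Jan – 16 Jul 2010: 197 days, exemption €439,000 → (€605,000 − €439,000) × 2.65% × 197/365 = €2,374.2548
17 Jul – 25 Oct 2010: 101 days, exemption €161,000 → (€605,000 − €161,000) × 2.65% × 101/365 = €3,255.7973
26 Oct – 31 Dec 2010: 67 days, exemption €266,000 → (€605,000 − €266,000) × 2.65% × 67/365 = €1,649.0260
Total = €7,279.0781

€7,279.08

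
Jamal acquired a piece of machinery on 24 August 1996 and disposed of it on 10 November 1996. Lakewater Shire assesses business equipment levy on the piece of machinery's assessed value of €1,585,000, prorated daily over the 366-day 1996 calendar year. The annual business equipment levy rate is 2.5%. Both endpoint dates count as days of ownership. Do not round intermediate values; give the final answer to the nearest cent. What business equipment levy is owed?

Days held (24 August – 10 November 1996): 79 out of 366
Tax = €1,585,000 × 2.5% × 79/366 = €8,552.9372

€8,552.94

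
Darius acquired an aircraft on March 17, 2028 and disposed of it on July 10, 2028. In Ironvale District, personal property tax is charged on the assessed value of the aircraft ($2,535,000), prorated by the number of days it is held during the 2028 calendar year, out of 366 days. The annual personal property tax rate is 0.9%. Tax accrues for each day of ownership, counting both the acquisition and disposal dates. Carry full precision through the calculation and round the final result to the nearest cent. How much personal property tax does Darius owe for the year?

$7,230.98

Days held (March 17 – July 10, 2028): 116 out of 366
Tax = $2,535,000 × 0.9% × 116/366 = $7,230.9836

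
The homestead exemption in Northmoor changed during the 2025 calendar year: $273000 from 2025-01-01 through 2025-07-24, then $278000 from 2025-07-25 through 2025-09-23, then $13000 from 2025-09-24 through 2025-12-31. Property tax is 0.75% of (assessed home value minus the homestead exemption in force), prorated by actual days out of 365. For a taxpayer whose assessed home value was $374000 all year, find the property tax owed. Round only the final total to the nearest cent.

2025-01-01 to 2025-07-24: 205 days, exemption $273000 → ($374000 − $273000) × 0.75% × 205/365 = $425.4452
2025-07-25 to 2025-09-23: 61 days, exemption $278000 → ($374000 − $278000) × 0.75% × 61/365 = $120.3288
2025-09-24 to 2025-12-31: 99 days, exemption $13000 → ($374000 − $13000) × 0.75% × 99/365 = $734.3630
Total = $1280.1370

$1280.14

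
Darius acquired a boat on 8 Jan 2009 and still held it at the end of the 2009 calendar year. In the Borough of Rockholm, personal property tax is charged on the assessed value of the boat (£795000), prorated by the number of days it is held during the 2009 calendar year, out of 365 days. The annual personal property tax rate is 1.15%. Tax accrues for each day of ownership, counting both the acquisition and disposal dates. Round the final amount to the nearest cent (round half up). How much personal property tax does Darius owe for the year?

£8967.16

Days held (8 Jan – 31 Dec 2009): 358 out of 365
Tax = £795000 × 1.15% × 358/365 = £8967.1644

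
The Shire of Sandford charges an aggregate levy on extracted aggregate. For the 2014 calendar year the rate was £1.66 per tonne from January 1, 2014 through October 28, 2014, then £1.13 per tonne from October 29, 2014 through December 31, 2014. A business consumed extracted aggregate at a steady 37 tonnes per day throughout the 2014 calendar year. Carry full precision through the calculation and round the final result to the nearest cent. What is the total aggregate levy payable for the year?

January 1 – October 28, 2014: 301 days × 37 tonnes/day = 11,137 tonnes at £1.66/tonne → £18,487.42
October 29 – December 31, 2014: 64 days × 37 tonnes/day = 2,368 tonnes at £1.13/tonne → £2,675.84

£21,163.26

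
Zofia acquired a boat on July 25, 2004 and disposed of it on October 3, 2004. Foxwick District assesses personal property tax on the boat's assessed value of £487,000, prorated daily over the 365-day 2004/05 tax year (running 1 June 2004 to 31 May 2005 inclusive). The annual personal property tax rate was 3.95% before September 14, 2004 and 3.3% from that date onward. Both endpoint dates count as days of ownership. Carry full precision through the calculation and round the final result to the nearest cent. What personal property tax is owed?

July 25 – September 13, 2004: 51 days at 3.95% → £487,000 × 3.95% × 51/365 = £2,687.8397
September 14 – October 3, 2004: 20 days at 3.3% → £487,000 × 3.3% × 20/365 = £880.6027
Total = £3,568.4425

£3,568.44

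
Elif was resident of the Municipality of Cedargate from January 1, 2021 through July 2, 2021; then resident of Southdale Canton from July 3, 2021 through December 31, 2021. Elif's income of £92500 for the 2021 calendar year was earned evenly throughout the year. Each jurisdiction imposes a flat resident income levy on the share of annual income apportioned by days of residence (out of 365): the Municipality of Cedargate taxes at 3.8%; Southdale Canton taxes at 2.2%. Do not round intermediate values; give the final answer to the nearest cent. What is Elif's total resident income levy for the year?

The Municipality of Cedargate, January 1 – July 2, 2021: 183 days → £92500 × 3.8% × 183/365 = £1762.3151
Southdale Canton, July 3 – December 31, 2021: 182 days → £92500 × 2.2% × 182/365 = £1014.7123
Total = £2777.0274

£2777.03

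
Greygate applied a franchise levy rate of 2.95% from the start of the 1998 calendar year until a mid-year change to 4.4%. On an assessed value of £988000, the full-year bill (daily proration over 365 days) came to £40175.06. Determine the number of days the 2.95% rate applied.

84 days

Let d = days at the first rate; then 365 − d days at the second rate.
£988000 × [2.95%·d + 4.4%·(365−d)] / 365 = £40175.06
Solving gives d = 84, so the new rate took effect on 26 Mar 1998.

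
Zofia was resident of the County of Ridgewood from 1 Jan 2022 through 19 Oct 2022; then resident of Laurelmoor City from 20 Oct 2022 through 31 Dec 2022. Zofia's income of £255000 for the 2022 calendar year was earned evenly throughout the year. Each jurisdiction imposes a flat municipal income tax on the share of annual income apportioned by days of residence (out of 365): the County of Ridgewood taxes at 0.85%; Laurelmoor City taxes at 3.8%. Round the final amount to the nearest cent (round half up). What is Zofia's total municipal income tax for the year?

The County of Ridgewood, 1 Jan – 19 Oct 2022: 292 days → £255000 × 0.85% × 292/365 = £1734.0000
Laurelmoor City, 20 Oct – 31 Dec 2022: 73 days → £255000 × 3.8% × 73/365 = £1938.0000
Total = £3672.0000

£3672.00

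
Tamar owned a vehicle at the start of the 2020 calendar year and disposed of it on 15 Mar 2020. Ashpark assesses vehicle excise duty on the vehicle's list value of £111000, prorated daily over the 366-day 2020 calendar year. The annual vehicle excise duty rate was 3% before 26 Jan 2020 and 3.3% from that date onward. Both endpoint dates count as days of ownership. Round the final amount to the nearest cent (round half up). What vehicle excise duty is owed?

£727.87

1 Jan – 25 Jan 2020: 25 days at 3% → £111000 × 3% × 25/366 = £227.4590
26 Jan – 15 Mar 2020: 50 days at 3.3% → £111000 × 3.3% × 50/366 = £500.4098
Total = £727.8689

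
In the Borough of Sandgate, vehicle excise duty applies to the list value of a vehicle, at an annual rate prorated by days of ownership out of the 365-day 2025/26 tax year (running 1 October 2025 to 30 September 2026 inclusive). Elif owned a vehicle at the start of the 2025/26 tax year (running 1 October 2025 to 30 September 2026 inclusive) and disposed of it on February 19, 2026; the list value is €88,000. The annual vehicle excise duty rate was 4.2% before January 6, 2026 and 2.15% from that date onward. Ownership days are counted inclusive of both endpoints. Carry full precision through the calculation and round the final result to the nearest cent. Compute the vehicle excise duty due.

October 1, 2025 – January 5, 2026: 97 days at 4.2% → €88,000 × 4.2% × 97/365 = €982.2247
January 6 – February 19, 2026: 45 days at 2.15% → €88,000 × 2.15% × 45/365 = €233.2603
Total = €1,215.4849

€1,215.48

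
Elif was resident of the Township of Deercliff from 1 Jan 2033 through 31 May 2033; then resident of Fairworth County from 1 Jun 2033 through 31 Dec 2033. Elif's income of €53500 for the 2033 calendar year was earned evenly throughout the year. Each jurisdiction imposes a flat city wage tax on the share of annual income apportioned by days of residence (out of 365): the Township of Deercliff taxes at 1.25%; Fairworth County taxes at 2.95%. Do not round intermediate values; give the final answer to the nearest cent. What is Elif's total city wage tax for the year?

The Township of Deercliff, 1 Jan – 31 May 2033: 151 days → €53500 × 1.25% × 151/365 = €276.6610
Fairworth County, 1 Jun – 31 Dec 2033: 214 days → €53500 × 2.95% × 214/365 = €925.3301
Total = €1201.9911

€1201.99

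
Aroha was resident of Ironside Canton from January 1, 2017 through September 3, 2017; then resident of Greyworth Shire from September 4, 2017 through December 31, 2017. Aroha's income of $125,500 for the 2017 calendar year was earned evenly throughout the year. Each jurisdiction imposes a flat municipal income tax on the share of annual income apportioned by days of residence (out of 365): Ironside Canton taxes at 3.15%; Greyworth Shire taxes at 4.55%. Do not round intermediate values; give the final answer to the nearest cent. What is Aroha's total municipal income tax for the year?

Ironside Canton, January 1 – September 3, 2017: 246 days → $125,500 × 3.15% × 246/365 = $2,664.3822
Greyworth Shire, September 4 – December 31, 2017: 119 days → $125,500 × 4.55% × 119/365 = $1,861.6979
Total = $4,526.0801

$4,526.08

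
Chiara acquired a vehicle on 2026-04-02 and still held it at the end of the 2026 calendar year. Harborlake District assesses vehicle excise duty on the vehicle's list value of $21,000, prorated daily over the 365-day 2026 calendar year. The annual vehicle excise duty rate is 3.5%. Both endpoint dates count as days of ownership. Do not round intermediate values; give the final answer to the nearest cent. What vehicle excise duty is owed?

$551.75

Days held (2026-04-02 to 2026-12-31): 274 out of 365
Tax = $21,000 × 3.5% × 274/365 = $551.7534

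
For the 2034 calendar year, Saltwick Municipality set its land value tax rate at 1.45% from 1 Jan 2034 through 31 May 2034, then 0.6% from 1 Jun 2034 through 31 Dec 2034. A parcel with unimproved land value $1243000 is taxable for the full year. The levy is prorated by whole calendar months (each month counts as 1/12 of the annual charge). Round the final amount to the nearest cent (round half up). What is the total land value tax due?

1 Jan – 31 May 2034: 5 months at 1.45% → $1243000 × 1.45% × 5/12 = $7509.7917
1 Jun – 31 Dec 2034: 7 months at 0.6% → $1243000 × 0.6% × 7/12 = $4350.5000
Total = $11860.2917

$11860.29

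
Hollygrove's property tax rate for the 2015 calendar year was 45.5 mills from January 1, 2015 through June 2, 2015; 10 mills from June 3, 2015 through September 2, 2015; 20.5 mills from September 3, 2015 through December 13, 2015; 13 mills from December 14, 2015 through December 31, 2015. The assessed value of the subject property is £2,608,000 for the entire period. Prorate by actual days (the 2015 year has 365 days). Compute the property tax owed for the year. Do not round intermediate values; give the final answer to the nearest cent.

£72,927.54

January 1 – June 2, 2015: 153 days at 45.5 mills → £2,608,000 × 4.55% × 153/365 = £49,741.3479
June 3 – September 2, 2015: 92 days at 10 mills → £2,608,000 × 1% × 92/365 = £6,573.5890
September 3 – December 13, 2015: 102 days at 20.5 mills → £2,608,000 × 2.05% × 102/365 = £14,940.6247
December 14 – December 31, 2015: 18 days at 13 mills → £2,608,000 × 1.3% × 18/365 = £1,671.9781
Total = £72,927.5397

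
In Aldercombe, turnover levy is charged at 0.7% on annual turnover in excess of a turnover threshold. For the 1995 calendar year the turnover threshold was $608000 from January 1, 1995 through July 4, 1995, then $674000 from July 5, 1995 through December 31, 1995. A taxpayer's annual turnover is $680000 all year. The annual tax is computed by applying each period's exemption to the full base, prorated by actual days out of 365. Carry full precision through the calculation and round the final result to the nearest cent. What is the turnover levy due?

January 1 – July 4, 1995: 185 days, exemption $608000 → ($680000 − $608000) × 0.7% × 185/365 = $255.4521
July 5 – December 31, 1995: 180 days, exemption $674000 → ($680000 − $674000) × 0.7% × 180/365 = $20.7123
Total = $276.1644

$276.16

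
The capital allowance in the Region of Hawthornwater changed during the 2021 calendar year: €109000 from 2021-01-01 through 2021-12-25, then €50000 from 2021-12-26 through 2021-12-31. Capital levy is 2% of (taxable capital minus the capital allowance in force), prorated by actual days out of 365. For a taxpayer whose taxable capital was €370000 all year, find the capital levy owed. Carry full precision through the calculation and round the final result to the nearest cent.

2021-01-01 to 2021-12-25: 359 days, exemption €109000 → (€370000 − €109000) × 2% × 359/365 = €5134.1918
2021-12-26 to 2021-12-31: 6 days, exemption €50000 → (€370000 − €50000) × 2% × 6/365 = €105.2055
Total = €5239.3973

€5239.40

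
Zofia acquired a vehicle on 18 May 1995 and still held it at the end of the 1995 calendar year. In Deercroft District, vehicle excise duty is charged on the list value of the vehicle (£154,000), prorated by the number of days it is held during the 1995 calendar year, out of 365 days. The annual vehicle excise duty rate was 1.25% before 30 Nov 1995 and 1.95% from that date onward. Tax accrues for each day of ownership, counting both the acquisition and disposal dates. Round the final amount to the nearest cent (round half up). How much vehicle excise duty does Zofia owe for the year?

18 May – 29 Nov 1995: 196 days at 1.25% → £154,000 × 1.25% × 196/365 = £1,033.6986
30 Nov – 31 Dec 1995: 32 days at 1.95% → £154,000 × 1.95% × 32/365 = £263.2767
Total = £1,296.9753

£1,296.98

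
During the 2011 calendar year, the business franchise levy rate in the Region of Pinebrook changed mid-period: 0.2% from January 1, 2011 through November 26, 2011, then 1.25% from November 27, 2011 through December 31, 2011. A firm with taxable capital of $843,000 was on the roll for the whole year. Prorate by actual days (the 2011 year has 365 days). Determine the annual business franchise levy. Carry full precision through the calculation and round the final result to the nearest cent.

January 1 – November 26, 2011: 330 days at 0.2% → $843,000 × 0.2% × 330/365 = $1,524.3288
November 27 – December 31, 2011: 35 days at 1.25% → $843,000 × 1.25% × 35/365 = $1,010.4452
Total = $2,534.7740

$2,534.77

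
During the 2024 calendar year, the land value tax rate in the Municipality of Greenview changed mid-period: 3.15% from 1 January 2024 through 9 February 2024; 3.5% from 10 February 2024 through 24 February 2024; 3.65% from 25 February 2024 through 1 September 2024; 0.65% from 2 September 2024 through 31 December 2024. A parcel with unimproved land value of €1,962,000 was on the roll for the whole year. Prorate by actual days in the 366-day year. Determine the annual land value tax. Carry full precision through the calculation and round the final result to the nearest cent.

€50,961.07

1 January – 9 February 2024: 40 days at 3.15% → €1,962,000 × 3.15% × 40/366 = €6,754.4262
10 February – 24 February 2024: 15 days at 3.5% → €1,962,000 × 3.5% × 15/366 = €2,814.3443
25 February – 1 September 2024: 190 days at 3.65% → €1,962,000 × 3.65% × 190/366 = €37,176.1475
2 September – 31 December 2024: 121 days at 0.65% → €1,962,000 × 0.65% × 121/366 = €4,216.1557
Total = €50,961.0738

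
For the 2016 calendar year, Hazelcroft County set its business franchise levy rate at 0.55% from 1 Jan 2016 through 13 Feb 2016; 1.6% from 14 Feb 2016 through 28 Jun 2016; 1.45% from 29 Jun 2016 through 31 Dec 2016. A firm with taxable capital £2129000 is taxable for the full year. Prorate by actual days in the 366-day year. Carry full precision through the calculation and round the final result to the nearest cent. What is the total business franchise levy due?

£29753.65

1 Jan – 13 Feb 2016: 44 days at 0.55% → £2129000 × 0.55% × 44/366 = £1407.6995
14 Feb – 28 Jun 2016: 136 days at 1.6% → £2129000 × 1.6% × 136/366 = £12657.6612
29 Jun – 31 Dec 2016: 186 days at 1.45% → £2129000 × 1.45% × 186/366 = £15688.2869
Total = £29753.6475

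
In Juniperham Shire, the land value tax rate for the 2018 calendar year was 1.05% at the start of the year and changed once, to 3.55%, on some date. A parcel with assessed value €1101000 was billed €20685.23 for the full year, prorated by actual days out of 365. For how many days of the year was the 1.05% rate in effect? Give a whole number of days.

Let d = days at the first rate; then 365 − d days at the second rate.
€1101000 × [1.05%·d + 3.55%·(365−d)] / 365 = €20685.23
Solving gives d = 244, so the new rate took effect on 2 September 2018.

244 days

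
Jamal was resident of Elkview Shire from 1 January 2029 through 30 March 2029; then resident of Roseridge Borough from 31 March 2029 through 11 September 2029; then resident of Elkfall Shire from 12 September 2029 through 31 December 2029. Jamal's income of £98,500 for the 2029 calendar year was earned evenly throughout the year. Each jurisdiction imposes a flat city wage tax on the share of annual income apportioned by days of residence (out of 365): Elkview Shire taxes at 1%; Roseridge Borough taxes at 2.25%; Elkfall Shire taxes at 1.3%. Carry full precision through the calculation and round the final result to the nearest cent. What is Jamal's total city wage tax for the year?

Elkview Shire, 1 January – 30 March 2029: 89 days → £98,500 × 1% × 89/365 = £240.1781
Roseridge Borough, 31 March – 11 September 2029: 165 days → £98,500 × 2.25% × 165/365 = £1,001.8664
Elkfall Shire, 12 September – 31 December 2029: 111 days → £98,500 × 1.3% × 111/365 = £389.4123
Total = £1,631.4568

£1,631.46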